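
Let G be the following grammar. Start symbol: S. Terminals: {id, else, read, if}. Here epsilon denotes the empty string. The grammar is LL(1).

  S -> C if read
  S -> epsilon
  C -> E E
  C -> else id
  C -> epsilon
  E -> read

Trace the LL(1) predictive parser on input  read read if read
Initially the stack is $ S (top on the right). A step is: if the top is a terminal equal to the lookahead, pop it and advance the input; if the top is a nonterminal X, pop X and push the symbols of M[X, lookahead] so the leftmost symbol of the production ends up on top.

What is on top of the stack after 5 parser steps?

step 1: stack=$ S  input=read read if read $  — expand S -> C if read
step 2: stack=$ read if C  input=read read if read $  — expand C -> E E
step 3: stack=$ read if E E  input=read read if read $  — expand E -> read
step 4: stack=$ read if E read  input=read read if read $  — match read
step 5: stack=$ read if E  input=read if read $  — expand E -> read
Stack after step 5: $ read if read (top = read).

read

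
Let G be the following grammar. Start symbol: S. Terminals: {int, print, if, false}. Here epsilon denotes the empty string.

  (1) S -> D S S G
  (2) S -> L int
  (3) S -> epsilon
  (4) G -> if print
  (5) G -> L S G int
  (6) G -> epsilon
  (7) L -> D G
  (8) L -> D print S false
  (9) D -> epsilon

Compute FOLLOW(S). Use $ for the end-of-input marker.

{$, false, if, int, print}

FIRST(D): from D->epsilon we get {epsilon}. So FIRST(D) = {epsilon}.
FIRST(S): from S->D S S G we get {epsilon, if, int, print}; from S->L int we get {if, int, print}; from S->epsilon we get {epsilon}. So FIRST(S) = {epsilon, if, int, print}.
FIRST(G): from G->if print we get {if}; from G->L S G int we get {if, int, print}; from G->epsilon we get {epsilon}. So FIRST(G) = {epsilon, if, int, print}.
FIRST(L): from L->D G we get {epsilon, if, int, print}; from L->D print S false we get {print}. So FIRST(L) = {epsilon, if, int, print}.
FOLLOW(S) includes $ since S is the start symbol.
FOLLOW(S): in S->D S S G (occurrence 1), S is followed by S G with FIRST {epsilon, if, int, print}; in S->D S S G (occurrence 1), the suffix after S is nullable (adds nothing new); in S->D S S G (occurrence 2), S is followed by G with FIRST {epsilon, if, int, print}; in S->D S S G (occurrence 2), the suffix after S is nullable (adds nothing new); in G->L S G int, S is followed by G int with FIRST {if, int, print}; in L->D print S false, S is followed by false with FIRST {false}. Thus FOLLOW(S) = {$, false, if, int, print}.
FOLLOW(L): in S->L int, L is followed by int with FIRST {int}; in G->L S G int, L is followed by S G int with FIRST {if, int, print}. Thus FOLLOW(L) = {if, int, print}.
FOLLOW(G): in S->D S S G, the suffix after G is empty, so FOLLOW(G) ⊇ FOLLOW(S) = {$, false, if, int, print}; in G->L S G int, G is followed by int with FIRST {int}; in L->D G, the suffix after G is empty, so FOLLOW(G) ⊇ FOLLOW(L) = {if, int, print}. Thus FOLLOW(G) = {$, false, if, int, print}.
FOLLOW(D): in S->D S S G, D is followed by S S G with FIRST {epsilon, if, int, print}; in S->D S S G, the suffix after D is nullable, so FOLLOW(D) ⊇ FOLLOW(S) = {$, false, if, int, print}; in L->D G, D is followed by G with FIRST {epsilon, if, int, print}; in L->D G, the suffix after D is nullable, so FOLLOW(D) ⊇ FOLLOW(L) = {if, int, print}; in L->D print S false, D is followed by print S false with FIRST {print}. Thus FOLLOW(D) = {$, false, if, int, print}.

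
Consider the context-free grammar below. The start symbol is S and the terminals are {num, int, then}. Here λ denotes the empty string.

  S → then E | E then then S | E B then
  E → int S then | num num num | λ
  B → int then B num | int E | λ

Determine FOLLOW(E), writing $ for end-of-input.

FIRST(E): from E→int S then we get {int}; from E→num num num we get {num}; from E→λ we get {λ}. So FIRST(E) = {λ, int, num}.
FIRST(B): from B→int then B num we get {int}; from B→int E we get {int}; from B→λ we get {λ}. So FIRST(B) = {λ, int}.
FIRST(S): from S→then E we get {then}; from S→E then then S we get {int, num, then}; from S→E B then we get {int, num, then}. So FIRST(S) = {int, num, then}.
FOLLOW(S) includes $ since S is the start symbol.
FOLLOW(S): in S→E then then S, the suffix after S is empty (adds nothing new); in E→int S then, S is followed by then with FIRST {then}. Thus FOLLOW(S) = {$, then}.
FOLLOW(B): in S→E B then, B is followed by then with FIRST {then}; in B→int then B num, B is followed by num with FIRST {num}. Thus FOLLOW(B) = {num, then}.
FOLLOW(E): in S→then E, the suffix after E is empty, so FOLLOW(E) ⊇ FOLLOW(S) = {$, then}; in S→E then then S, E is followed by then then S with FIRST {then}; in S→E B then, E is followed by B then with FIRST {int, then}; in B→int E, the suffix after E is empty, so FOLLOW(E) ⊇ FOLLOW(B) = {num, then}. Thus FOLLOW(E) = {$, int, num, then}.

{$, int, num, then}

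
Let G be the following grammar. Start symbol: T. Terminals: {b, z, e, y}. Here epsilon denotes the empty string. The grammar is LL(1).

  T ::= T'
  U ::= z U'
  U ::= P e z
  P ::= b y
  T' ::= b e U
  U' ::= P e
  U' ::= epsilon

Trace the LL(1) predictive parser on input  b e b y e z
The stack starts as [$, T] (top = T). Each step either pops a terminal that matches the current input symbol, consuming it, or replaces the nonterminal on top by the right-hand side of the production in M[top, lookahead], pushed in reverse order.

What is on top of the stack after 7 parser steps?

     Stack      Input          Action
  1  $ T        b e b y e z $  expand T ::= T'
  2  $ T'       b e b y e z $  expand T' ::= b e U
  3  $ U e b    b e b y e z $  match b
  4  $ U e      e b y e z $    match e
  5  $ U        b y e z $      expand U ::= P e z
  6  $ z e P    b y e z $      expand P ::= b y
  7  $ z e y b  b y e z $      match b
Stack after step 7: $ z e y (top = y).

y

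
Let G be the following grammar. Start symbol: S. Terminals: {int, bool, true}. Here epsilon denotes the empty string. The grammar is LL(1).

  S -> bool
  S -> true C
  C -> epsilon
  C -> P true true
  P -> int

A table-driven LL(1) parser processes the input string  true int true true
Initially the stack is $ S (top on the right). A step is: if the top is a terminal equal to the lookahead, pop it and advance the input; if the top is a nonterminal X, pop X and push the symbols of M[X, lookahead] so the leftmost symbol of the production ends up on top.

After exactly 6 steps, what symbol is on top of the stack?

true

     Stack            Input                 Action
  1  $ S              true int true true $  expand S -> true C
  2  $ C true         true int true true $  match true
  3  $ C              int true true $       expand C -> P true true
  4  $ true true P    int true true $       expand P -> int
  5  $ true true int  int true true $       match int
  6  $ true true      true true $           match true
Stack after step 6: $ true (top = true).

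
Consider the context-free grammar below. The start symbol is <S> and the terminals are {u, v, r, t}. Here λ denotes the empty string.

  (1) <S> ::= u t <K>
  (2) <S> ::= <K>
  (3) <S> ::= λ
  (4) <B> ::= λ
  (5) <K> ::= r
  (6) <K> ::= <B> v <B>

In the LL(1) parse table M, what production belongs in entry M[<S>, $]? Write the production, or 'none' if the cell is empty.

FIRST(<B>): from <B>::=λ we get {λ}. So FIRST(<B>) = {λ}.
FIRST(<K>): from <K>::=r we get {r}; from <K>::=<B> v <B> we get {v}. So FIRST(<K>) = {r, v}.
FIRST(<S>): from <S>::=u t <K> we get {u}; from <S>::=<K> we get {r, v}; from <S>::=λ we get {λ}. So FIRST(<S>) = {λ, r, u, v}.
FOLLOW(<S>) includes $ since <S> is the start symbol.
FOLLOW(<S>): <S> appears on no right-hand side. Thus FOLLOW(<S>) = {$}.
For <S> ::= u t <K>: FIRST(u t <K>) = {u}, so it goes in M[<S>, t] for t ∈ {u}.
For <S> ::= <K>: FIRST(<K>) = {r, v}, so it goes in M[<S>, t] for t ∈ {r, v}.
For <S> ::= λ: FIRST(λ) = {λ}, so it goes in M[<S>, t] for t ∈ {}; since λ ∈ FIRST, also for every t ∈ FOLLOW(<S>) = {$}.

<S> ::= λ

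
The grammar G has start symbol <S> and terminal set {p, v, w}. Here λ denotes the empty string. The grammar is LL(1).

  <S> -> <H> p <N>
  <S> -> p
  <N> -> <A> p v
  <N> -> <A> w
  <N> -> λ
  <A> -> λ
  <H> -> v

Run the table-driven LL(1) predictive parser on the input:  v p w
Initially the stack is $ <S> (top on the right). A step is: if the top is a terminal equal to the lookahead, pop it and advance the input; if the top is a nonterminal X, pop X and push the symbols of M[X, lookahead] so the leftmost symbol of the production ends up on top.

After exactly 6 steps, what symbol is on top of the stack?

w

step 1: stack=$ <S>  input=v p w $  — expand <S> -> <H> p <N>
step 2: stack=$ <N> p <H>  input=v p w $  — expand <H> -> v
step 3: stack=$ <N> p v  input=v p w $  — match v
step 4: stack=$ <N> p  input=p w $  — match p
step 5: stack=$ <N>  input=w $  — expand <N> -> <A> w
step 6: stack=$ w <A>  input=w $  — expand <A> -> λ
Stack after step 6: $ w (top = w).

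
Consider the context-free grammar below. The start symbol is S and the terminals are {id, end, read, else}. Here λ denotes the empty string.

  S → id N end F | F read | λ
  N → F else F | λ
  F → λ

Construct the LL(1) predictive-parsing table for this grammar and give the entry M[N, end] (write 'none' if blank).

FIRST(F) = {λ}
FIRST(S) = {λ, id, read}  (via F read)
FIRST(N) = {λ, else}  (via F else F)
FOLLOW(S) includes $ since S is the start symbol.
FOLLOW(N): in S→id N end F, N is followed by end F with FIRST {end}. Thus FOLLOW(N) = {end}.
For N → F else F: FIRST(F else F) = {else}, so it goes in M[N, t] for t ∈ {else}.
For N → λ: FIRST(λ) = {λ}, so it goes in M[N, t] for t ∈ {}; since λ ∈ FIRST, also for every t ∈ FOLLOW(N) = {end}.

N → λ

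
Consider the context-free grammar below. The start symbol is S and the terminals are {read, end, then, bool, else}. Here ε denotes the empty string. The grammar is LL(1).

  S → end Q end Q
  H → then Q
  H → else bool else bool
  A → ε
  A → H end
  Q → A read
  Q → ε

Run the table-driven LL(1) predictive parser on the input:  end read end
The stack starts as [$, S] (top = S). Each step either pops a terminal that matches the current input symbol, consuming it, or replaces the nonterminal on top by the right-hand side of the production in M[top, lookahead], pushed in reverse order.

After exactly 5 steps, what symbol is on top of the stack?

step 1: stack=$ S  input=end read end $  — expand S → end Q end Q
step 2: stack=$ Q end Q end  input=end read end $  — match end
step 3: stack=$ Q end Q  input=read end $  — expand Q → A read
step 4: stack=$ Q end read A  input=read end $  — expand A → ε
step 5: stack=$ Q end read  input=read end $  — match read
Stack after step 5: $ Q end (top = end).

end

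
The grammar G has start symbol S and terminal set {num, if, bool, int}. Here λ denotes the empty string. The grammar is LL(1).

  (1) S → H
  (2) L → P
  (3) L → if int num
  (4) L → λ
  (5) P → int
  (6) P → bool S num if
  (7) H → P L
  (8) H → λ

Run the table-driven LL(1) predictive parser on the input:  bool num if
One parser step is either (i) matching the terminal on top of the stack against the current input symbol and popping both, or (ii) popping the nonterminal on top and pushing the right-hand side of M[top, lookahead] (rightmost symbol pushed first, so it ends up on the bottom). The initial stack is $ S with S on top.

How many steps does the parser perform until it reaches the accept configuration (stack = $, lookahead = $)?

9

     Stack              Input          Action
  1  $ S                bool num if $  expand S → H
  2  $ H                bool num if $  expand H → P L
  3  $ L P              bool num if $  expand P → bool S num if
  4  $ L if num S bool  bool num if $  match bool
  5  $ L if num S       num if $       expand S → H
  6  $ L if num H       num if $       expand H → λ
  7  $ L if num         num if $       match num
  8  $ L if             if $           match if
  9  $ L                $              expand L → λ
Accept reached after 9 steps.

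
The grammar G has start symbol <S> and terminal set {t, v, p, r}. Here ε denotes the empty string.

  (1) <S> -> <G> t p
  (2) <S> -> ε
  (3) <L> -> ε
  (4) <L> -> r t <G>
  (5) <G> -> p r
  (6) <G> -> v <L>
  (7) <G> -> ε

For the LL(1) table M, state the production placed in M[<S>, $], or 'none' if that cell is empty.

<S> -> ε

FIRST(<L>): from <L>->ε we get {ε}; from <L>->r t <G> we get {r}. So FIRST(<L>) = {ε, r}.
FIRST(<G>): from <G>->p r we get {p}; from <G>->v <L> we get {v}; from <G>->ε we get {ε}. So FIRST(<G>) = {ε, p, v}.
FIRST(<S>): from <S>-><G> t p we get {p, t, v}; from <S>->ε we get {ε}. So FIRST(<S>) = {ε, p, t, v}.
FOLLOW(<S>) includes $ since <S> is the start symbol.
FOLLOW(<S>): <S> appears on no right-hand side. Thus FOLLOW(<S>) = {$}.
For <S> -> <G> t p: FIRST(<G> t p) = {p, t, v}, so it goes in M[<S>, t] for t ∈ {p, t, v}.
For <S> -> ε: FIRST(ε) = {ε}, so it goes in M[<S>, t] for t ∈ {}; since ε ∈ FIRST, also for every t ∈ FOLLOW(<S>) = {$}.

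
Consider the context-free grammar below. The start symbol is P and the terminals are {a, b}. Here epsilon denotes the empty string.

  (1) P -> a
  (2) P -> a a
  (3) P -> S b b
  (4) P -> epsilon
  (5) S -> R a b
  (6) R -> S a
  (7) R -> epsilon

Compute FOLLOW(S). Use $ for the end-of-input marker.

{a, b}

FIRST(P) = {epsilon, a}  (via S b b)
FIRST(S) = {a}  (via R a b)
FIRST(R) = {epsilon, a}  (via S a)
FOLLOW(P) includes $ since P is the start symbol.
FOLLOW(P): P appears on no right-hand side. Thus FOLLOW(P) = {$}.
FOLLOW(S): in P->S b b, S is followed by b b with FIRST {b}; in R->S a, S is followed by a with FIRST {a}. Thus FOLLOW(S) = {a, b}.
FOLLOW(R): in S->R a b, R is followed by a b with FIRST {a}. Thus FOLLOW(R) = {a}.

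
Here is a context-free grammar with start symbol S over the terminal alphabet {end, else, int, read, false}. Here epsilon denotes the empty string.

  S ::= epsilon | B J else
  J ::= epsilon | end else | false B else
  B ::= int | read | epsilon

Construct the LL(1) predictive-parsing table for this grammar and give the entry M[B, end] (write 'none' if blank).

FIRST(J): from J::=epsilon we get {epsilon}; from J::=end else we get {end}; from J::=false B else we get {false}. So FIRST(J) = {epsilon, end, false}.
FIRST(B): from B::=int we get {int}; from B::=read we get {read}; from B::=epsilon we get {epsilon}. So FIRST(B) = {epsilon, int, read}.
FIRST(S): from S::=epsilon we get {epsilon}; from S::=B J else we get {else, end, false, int, read}. So FIRST(S) = {epsilon, else, end, false, int, read}.
FOLLOW(S) includes $ since S is the start symbol.
FOLLOW(B): in S::=B J else, B is followed by J else with FIRST {else, end, false}; in J::=false B else, B is followed by else with FIRST {else}. Thus FOLLOW(B) = {else, end, false}.
For B ::= int: FIRST(int) = {int}, so it goes in M[B, t] for t ∈ {int}.
For B ::= read: FIRST(read) = {read}, so it goes in M[B, t] for t ∈ {read}.
For B ::= epsilon: FIRST(epsilon) = {epsilon}, so it goes in M[B, t] for t ∈ {}; since epsilon ∈ FIRST, also for every t ∈ FOLLOW(B) = {else, end, false}.

B ::= epsilon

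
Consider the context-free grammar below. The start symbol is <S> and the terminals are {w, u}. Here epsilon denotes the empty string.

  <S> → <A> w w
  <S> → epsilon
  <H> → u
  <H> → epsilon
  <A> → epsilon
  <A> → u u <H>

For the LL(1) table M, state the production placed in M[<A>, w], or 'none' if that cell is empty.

<A> → epsilon

FIRST(<H>) = {epsilon, u}
FIRST(<A>) = {epsilon, u}
FIRST(<S>) = {epsilon, u, w}  (via <A> w w)
FOLLOW(<S>) includes $ since <S> is the start symbol.
FOLLOW(<A>): in <S>→<A> w w, <A> is followed by w w with FIRST {w}. Thus FOLLOW(<A>) = {w}.
For <A> → epsilon: FIRST(epsilon) = {epsilon}, so it goes in M[<A>, t] for t ∈ {}; since epsilon ∈ FIRST, also for every t ∈ FOLLOW(<A>) = {w}.
For <A> → u u <H>: FIRST(u u <H>) = {u}, so it goes in M[<A>, t] for t ∈ {u}.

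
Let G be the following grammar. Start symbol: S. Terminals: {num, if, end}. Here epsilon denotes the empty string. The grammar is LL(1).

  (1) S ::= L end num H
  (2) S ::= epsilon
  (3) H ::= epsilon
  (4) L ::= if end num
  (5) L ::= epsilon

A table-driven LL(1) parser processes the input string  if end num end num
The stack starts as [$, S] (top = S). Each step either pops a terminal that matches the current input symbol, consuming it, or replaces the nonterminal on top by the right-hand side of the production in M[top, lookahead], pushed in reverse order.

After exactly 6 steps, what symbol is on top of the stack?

step 1: stack=$ S  input=if end num end num $  — expand S ::= L end num H
step 2: stack=$ H num end L  input=if end num end num $  — expand L ::= if end num
step 3: stack=$ H num end num end if  input=if end num end num $  — match if
step 4: stack=$ H num end num end  input=end num end num $  — match end
step 5: stack=$ H num end num  input=num end num $  — match num
step 6: stack=$ H num end  input=end num $  — match end
Stack after step 6: $ H num (top = num).

num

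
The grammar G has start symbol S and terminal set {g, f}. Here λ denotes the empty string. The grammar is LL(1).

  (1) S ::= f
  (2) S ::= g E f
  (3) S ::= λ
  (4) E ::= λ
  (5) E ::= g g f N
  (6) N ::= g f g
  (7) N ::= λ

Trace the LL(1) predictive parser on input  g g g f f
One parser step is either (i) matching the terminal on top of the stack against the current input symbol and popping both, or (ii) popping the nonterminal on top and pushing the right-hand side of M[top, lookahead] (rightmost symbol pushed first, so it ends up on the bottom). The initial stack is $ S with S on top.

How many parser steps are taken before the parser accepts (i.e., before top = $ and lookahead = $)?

     Stack        Input        Action
  1  $ S          g g g f f $  expand S ::= g E f
  2  $ f E g      g g g f f $  match g
  3  $ f E        g g f f $    expand E ::= g g f N
  4  $ f N f g g  g g f f $    match g
  5  $ f N f g    g f f $      match g
  6  $ f N f      f f $        match f
  7  $ f N        f $          expand N ::= λ
  8  $ f          f $          match f
Accept reached after 8 steps.

8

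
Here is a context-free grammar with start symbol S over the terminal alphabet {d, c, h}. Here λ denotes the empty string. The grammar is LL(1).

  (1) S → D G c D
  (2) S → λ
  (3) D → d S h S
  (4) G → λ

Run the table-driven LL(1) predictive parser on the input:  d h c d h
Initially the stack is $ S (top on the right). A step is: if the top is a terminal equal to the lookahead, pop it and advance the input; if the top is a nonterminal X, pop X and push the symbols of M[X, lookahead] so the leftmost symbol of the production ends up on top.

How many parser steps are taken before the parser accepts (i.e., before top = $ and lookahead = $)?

step 1: stack=$ S  input=d h c d h $  — expand S → D G c D
step 2: stack=$ D c G D  input=d h c d h $  — expand D → d S h S
step 3: stack=$ D c G S h S d  input=d h c d h $  — match d
step 4: stack=$ D c G S h S  input=h c d h $  — expand S → λ
step 5: stack=$ D c G S h  input=h c d h $  — match h
step 6: stack=$ D c G S  input=c d h $  — expand S → λ
step 7: stack=$ D c G  input=c d h $  — expand G → λ
step 8: stack=$ D c  input=c d h $  — match c
step 9: stack=$ D  input=d h $  — expand D → d S h S
step 10: stack=$ S h S d  input=d h $  — match d
step 11: stack=$ S h S  input=h $  — expand S → λ
step 12: stack=$ S h  input=h $  — match h
step 13: stack=$ S  input=$  — expand S → λ
Accept reached after 13 steps.

13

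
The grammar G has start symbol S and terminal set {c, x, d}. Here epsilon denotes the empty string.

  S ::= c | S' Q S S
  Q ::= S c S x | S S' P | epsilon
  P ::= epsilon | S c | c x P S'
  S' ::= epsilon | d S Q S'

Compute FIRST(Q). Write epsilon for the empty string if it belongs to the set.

FIRST(S') = {epsilon, d}
FIRST(S) = {c, d}  (via S' Q S S)
FIRST(Q) = {epsilon, c, d}  (via S c S x, S S' P)
FIRST(P) = {epsilon, c, d}  (via S c)

{epsilon, c, d}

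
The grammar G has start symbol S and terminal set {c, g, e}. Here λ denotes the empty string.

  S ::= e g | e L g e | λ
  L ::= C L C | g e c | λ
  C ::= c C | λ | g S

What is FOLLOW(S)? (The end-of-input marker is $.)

{$, c, g}

FIRST(S) = {λ, e}
FIRST(C) = {λ, c, g}
FIRST(L) = {λ, c, g}  (via C L C)
FOLLOW(S) includes $ since S is the start symbol.
FOLLOW(L): in S::=e L g e, L is followed by g e with FIRST {g}; in L::=C L C, L is followed by C with FIRST {λ, c, g}; in L::=C L C, the suffix after L is nullable (adds nothing new). Thus FOLLOW(L) = {c, g}.
FOLLOW(C): in L::=C L C (occurrence 1), C is followed by L C with FIRST {λ, c, g}; in L::=C L C (occurrence 1), the suffix after C is nullable, so FOLLOW(C) ⊇ FOLLOW(L) = {c, g}; in L::=C L C (occurrence 2), the suffix after C is empty, so FOLLOW(C) ⊇ FOLLOW(L) = {c, g}; in C::=c C, the suffix after C is empty (adds nothing new). Thus FOLLOW(C) = {c, g}.
FOLLOW(S): in C::=g S, the suffix after S is empty, so FOLLOW(S) ⊇ FOLLOW(C) = {c, g}. Thus FOLLOW(S) = {$, c, g}.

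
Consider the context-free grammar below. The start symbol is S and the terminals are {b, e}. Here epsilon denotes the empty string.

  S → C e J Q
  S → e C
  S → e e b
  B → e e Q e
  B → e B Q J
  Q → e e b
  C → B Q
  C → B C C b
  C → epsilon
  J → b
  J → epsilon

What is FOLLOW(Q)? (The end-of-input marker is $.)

{$, b, e}

FIRST(B) = {e}
FIRST(Q) = {e}
FIRST(J) = {epsilon, b}
FIRST(C) = {epsilon, e}  (via B Q, B C C b)
FIRST(S) = {e}  (via C e J Q)
FOLLOW(S) includes $ since S is the start symbol.
FOLLOW(S): S appears on no right-hand side. Thus FOLLOW(S) = {$}.
FOLLOW(B): in B→e B Q J, B is followed by Q J with FIRST {e}; in C→B Q, B is followed by Q with FIRST {e}; in C→B C C b, B is followed by C C b with FIRST {b, e}. Thus FOLLOW(B) = {b, e}.
FOLLOW(C): in S→C e J Q, C is followed by e J Q with FIRST {e}; in S→e C, the suffix after C is empty, so FOLLOW(C) ⊇ FOLLOW(S) = {$}; in C→B C C b (occurrence 1), C is followed by C b with FIRST {b, e}; in C→B C C b (occurrence 2), C is followed by b with FIRST {b}. Thus FOLLOW(C) = {$, b, e}.
FOLLOW(Q): in S→C e J Q, the suffix after Q is empty, so FOLLOW(Q) ⊇ FOLLOW(S) = {$}; in B→e e Q e, Q is followed by e with FIRST {e}; in B→e B Q J, Q is followed by J with FIRST {epsilon, b}; in B→e B Q J, the suffix after Q is nullable, so FOLLOW(Q) ⊇ FOLLOW(B) = {b, e}; in C→B Q, the suffix after Q is empty, so FOLLOW(Q) ⊇ FOLLOW(C) = {$, b, e}. Thus FOLLOW(Q) = {$, b, e}.
FOLLOW(J): in S→C e J Q, J is followed by Q with FIRST {e}; in B→e B Q J, the suffix after J is empty, so FOLLOW(J) ⊇ FOLLOW(B) = {b, e}. Thus FOLLOW(J) = {b, e}.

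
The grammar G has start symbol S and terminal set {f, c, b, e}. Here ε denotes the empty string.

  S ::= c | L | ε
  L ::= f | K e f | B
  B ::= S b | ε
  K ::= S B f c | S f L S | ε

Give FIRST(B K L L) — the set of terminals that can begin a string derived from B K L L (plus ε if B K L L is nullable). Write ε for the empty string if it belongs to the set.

FIRST(S): from S::=c we get {c}; from S::=L we get {ε, b, c, e, f}; from S::=ε we get {ε}. So FIRST(S) = {ε, b, c, e, f}.
FIRST(B): from B::=S b we get {b, c, e, f}; from B::=ε we get {ε}. So FIRST(B) = {ε, b, c, e, f}.
FIRST(K): from K::=S B f c we get {b, c, e, f}; from K::=S f L S we get {b, c, e, f}; from K::=ε we get {ε}. So FIRST(K) = {ε, b, c, e, f}.
FIRST(L): from L::=f we get {f}; from L::=K e f we get {b, c, e, f}; from L::=B we get {ε, b, c, e, f}. So FIRST(L) = {ε, b, c, e, f}.
FIRST(B K L L): take FIRST of each symbol in turn, carrying on past any symbol whose FIRST contains ε; result {ε, b, c, e, f}.

{ε, b, c, e, f}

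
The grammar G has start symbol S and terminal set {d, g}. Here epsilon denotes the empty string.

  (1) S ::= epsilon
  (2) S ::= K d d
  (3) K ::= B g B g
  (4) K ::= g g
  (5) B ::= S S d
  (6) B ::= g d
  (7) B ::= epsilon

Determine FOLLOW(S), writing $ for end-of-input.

{$, d, g}

FIRST(S): from S::=epsilon we get {epsilon}; from S::=K d d we get {d, g}. So FIRST(S) = {epsilon, d, g}.
FIRST(B): from B::=S S d we get {d, g}; from B::=g d we get {g}; from B::=epsilon we get {epsilon}. So FIRST(B) = {epsilon, d, g}.
FIRST(K): from K::=B g B g we get {d, g}; from K::=g g we get {g}. So FIRST(K) = {d, g}.
FOLLOW(S) includes $ since S is the start symbol.
FOLLOW(S): in B::=S S d (occurrence 1), S is followed by S d with FIRST {d, g}; in B::=S S d (occurrence 2), S is followed by d with FIRST {d}. Thus FOLLOW(S) = {$, d, g}.
FOLLOW(K): in S::=K d d, K is followed by d d with FIRST {d}. Thus FOLLOW(K) = {d}.
FOLLOW(B): in K::=B g B g (occurrence 1), B is followed by g B g with FIRST {g}; in K::=B g B g (occurrence 2), B is followed by g with FIRST {g}. Thus FOLLOW(B) = {g}.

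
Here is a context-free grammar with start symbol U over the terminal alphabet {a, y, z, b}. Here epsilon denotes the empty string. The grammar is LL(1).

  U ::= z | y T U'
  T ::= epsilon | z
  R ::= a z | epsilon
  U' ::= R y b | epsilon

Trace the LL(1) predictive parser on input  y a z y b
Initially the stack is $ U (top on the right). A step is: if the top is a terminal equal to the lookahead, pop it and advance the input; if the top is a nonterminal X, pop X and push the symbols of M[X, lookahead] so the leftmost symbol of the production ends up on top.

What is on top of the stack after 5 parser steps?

a

     Stack     Input        Action
  1  $ U       y a z y b $  expand U ::= y T U'
  2  $ U' T y  y a z y b $  match y
  3  $ U' T    a z y b $    expand T ::= epsilon
  4  $ U'      a z y b $    expand U' ::= R y b
  5  $ b y R   a z y b $    expand R ::= a z
Stack after step 5: $ b y z a (top = a).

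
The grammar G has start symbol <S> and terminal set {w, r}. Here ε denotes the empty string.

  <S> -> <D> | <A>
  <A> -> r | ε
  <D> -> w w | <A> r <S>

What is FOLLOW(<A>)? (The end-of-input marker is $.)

{$, r}

FIRST(<A>): from <A>->r we get {r}; from <A>->ε we get {ε}. So FIRST(<A>) = {ε, r}.
FIRST(<D>): from <D>->w w we get {w}; from <D>-><A> r <S> we get {r}. So FIRST(<D>) = {r, w}.
FIRST(<S>): from <S>-><D> we get {r, w}; from <S>-><A> we get {ε, r}. So FIRST(<S>) = {ε, r, w}.
FOLLOW(<S>) includes $ since <S> is the start symbol.
FOLLOW(<S>): in <D>-><A> r <S>, the suffix after <S> is empty, so FOLLOW(<S>) ⊇ FOLLOW(<D>) = {$}. Thus FOLLOW(<S>) = {$}.
FOLLOW(<A>): in <S>-><A>, the suffix after <A> is empty, so FOLLOW(<A>) ⊇ FOLLOW(<S>) = {$}; in <D>-><A> r <S>, <A> is followed by r <S> with FIRST {r}. Thus FOLLOW(<A>) = {$, r}.
FOLLOW(<D>): in <S>-><D>, the suffix after <D> is empty, so FOLLOW(<D>) ⊇ FOLLOW(<S>) = {$}. Thus FOLLOW(<D>) = {$}.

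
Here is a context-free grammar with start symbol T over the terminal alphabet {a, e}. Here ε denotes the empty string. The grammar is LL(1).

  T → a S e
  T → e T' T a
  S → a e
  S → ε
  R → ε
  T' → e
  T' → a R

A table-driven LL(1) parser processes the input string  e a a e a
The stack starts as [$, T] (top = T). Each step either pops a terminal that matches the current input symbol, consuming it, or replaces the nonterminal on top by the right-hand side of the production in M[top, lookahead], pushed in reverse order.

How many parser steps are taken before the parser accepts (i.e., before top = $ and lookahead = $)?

step 1: stack=$ T  input=e a a e a $  — expand T → e T' T a
step 2: stack=$ a T T' e  input=e a a e a $  — match e
step 3: stack=$ a T T'  input=a a e a $  — expand T' → a R
step 4: stack=$ a T R a  input=a a e a $  — match a
step 5: stack=$ a T R  input=a e a $  — expand R → ε
step 6: stack=$ a T  input=a e a $  — expand T → a S e
step 7: stack=$ a e S a  input=a e a $  — match a
step 8: stack=$ a e S  input=e a $  — expand S → ε
step 9: stack=$ a e  input=e a $  — match e
step 10: stack=$ a  input=a $  — match a
Accept reached after 10 steps.

10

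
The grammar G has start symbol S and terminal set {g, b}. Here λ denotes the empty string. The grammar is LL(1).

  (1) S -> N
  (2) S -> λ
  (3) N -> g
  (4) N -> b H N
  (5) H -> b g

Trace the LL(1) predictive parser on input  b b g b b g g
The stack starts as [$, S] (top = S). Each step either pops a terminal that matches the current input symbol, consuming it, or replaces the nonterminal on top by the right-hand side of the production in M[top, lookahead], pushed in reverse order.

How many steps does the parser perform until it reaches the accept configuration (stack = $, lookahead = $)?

step 1: stack=$ S  input=b b g b b g g $  — expand S -> N
step 2: stack=$ N  input=b b g b b g g $  — expand N -> b H N
step 3: stack=$ N H b  input=b b g b b g g $  — match b
step 4: stack=$ N H  input=b g b b g g $  — expand H -> b g
step 5: stack=$ N g b  input=b g b b g g $  — match b
step 6: stack=$ N g  input=g b b g g $  — match g
step 7: stack=$ N  input=b b g g $  — expand N -> b H N
step 8: stack=$ N H b  input=b b g g $  — match b
step 9: stack=$ N H  input=b g g $  — expand H -> b g
step 10: stack=$ N g b  input=b g g $  — match b
step 11: stack=$ N g  input=g g $  — match g
step 12: stack=$ N  input=g $  — expand N -> g
step 13: stack=$ g  input=g $  — match g
Accept reached after 13 steps.

13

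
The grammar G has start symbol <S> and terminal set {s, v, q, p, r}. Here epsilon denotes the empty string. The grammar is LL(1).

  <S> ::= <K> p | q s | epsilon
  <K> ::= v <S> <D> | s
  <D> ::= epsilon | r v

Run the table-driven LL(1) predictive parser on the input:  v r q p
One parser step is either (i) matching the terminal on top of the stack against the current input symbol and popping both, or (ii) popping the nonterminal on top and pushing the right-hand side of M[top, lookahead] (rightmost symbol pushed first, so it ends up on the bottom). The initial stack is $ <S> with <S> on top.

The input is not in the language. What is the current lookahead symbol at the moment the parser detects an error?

step 1: stack=$ <S>  input=v r q p $  — expand <S> ::= <K> p
step 2: stack=$ p <K>  input=v r q p $  — expand <K> ::= v <S> <D>
step 3: stack=$ p <D> <S> v  input=v r q p $  — match v
step 4: stack=$ p <D> <S>  input=r q p $  — expand <S> ::= epsilon
step 5: stack=$ p <D>  input=r q p $  — expand <D> ::= r v
step 6: stack=$ p v r  input=r q p $  — match r
step 7: stack=$ p v  input=q p $  — error: top is terminal v but lookahead is q

q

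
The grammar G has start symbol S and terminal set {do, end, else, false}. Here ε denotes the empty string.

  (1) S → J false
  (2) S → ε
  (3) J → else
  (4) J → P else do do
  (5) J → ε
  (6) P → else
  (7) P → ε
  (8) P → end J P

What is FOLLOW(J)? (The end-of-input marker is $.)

{else, end, false}

FIRST(P) = {ε, else, end}
FIRST(J) = {ε, else, end}  (via P else do do)
FIRST(S) = {ε, else, end, false}  (via J false)
FOLLOW(S) includes $ since S is the start symbol.
FOLLOW(S): S appears on no right-hand side. Thus FOLLOW(S) = {$}.
FOLLOW(P): in J→P else do do, P is followed by else do do with FIRST {else}; in P→end J P, the suffix after P is empty (adds nothing new). Thus FOLLOW(P) = {else}.
FOLLOW(J): in S→J false, J is followed by false with FIRST {false}; in P→end J P, J is followed by P with FIRST {ε, else, end}; in P→end J P, the suffix after J is nullable, so FOLLOW(J) ⊇ FOLLOW(P) = {else}. Thus FOLLOW(J) = {else, end, false}.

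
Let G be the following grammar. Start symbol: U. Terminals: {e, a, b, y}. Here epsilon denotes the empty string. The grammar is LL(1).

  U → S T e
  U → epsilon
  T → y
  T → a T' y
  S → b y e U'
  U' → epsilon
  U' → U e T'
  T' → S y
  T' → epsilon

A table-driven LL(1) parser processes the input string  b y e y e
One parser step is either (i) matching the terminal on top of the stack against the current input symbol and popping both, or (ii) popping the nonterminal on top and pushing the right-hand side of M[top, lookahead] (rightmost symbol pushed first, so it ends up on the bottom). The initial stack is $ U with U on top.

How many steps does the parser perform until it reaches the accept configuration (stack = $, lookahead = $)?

9

     Stack           Input        Action
  1  $ U             b y e y e $  expand U → S T e
  2  $ e T S         b y e y e $  expand S → b y e U'
  3  $ e T U' e y b  b y e y e $  match b
  4  $ e T U' e y    y e y e $    match y
  5  $ e T U' e      e y e $      match e
  6  $ e T U'        y e $        expand U' → epsilon
  7  $ e T           y e $        expand T → y
  8  $ e y           y e $        match y
  9  $ e             e $          match e
Accept reached after 9 steps.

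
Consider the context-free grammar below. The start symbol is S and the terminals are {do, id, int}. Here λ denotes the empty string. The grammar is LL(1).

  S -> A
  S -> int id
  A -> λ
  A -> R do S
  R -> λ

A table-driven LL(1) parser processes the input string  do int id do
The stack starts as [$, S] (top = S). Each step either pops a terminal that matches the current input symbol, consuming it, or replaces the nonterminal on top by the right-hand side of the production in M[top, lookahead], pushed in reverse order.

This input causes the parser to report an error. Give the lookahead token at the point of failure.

do

     Stack     Input           Action
  1  $ S       do int id do $  expand S -> A
  2  $ A       do int id do $  expand A -> R do S
  3  $ S do R  do int id do $  expand R -> λ
  4  $ S do    do int id do $  match do
  5  $ S       int id do $     expand S -> int id
  6  $ id int  int id do $     match int
  7  $ id      id do $         match id
  8  $         do $            error: stack empty but input remains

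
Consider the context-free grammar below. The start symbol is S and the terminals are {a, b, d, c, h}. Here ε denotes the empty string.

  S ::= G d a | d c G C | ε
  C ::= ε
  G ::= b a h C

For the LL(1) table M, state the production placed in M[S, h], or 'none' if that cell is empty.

FIRST(C) = {ε}
FIRST(G) = {b}
FIRST(S) = {ε, b, d}  (via G d a)
FOLLOW(S) includes $ since S is the start symbol.
FOLLOW(S): S appears on no right-hand side. Thus FOLLOW(S) = {$}.
For S ::= G d a: FIRST(G d a) = {b}, so it goes in M[S, t] for t ∈ {b}.
For S ::= d c G C: FIRST(d c G C) = {d}, so it goes in M[S, t] for t ∈ {d}.
For S ::= ε: FIRST(ε) = {ε}, so it goes in M[S, t] for t ∈ {}; since ε ∈ FIRST, also for every t ∈ FOLLOW(S) = {$}.
None of these place a production in M[S, h].

none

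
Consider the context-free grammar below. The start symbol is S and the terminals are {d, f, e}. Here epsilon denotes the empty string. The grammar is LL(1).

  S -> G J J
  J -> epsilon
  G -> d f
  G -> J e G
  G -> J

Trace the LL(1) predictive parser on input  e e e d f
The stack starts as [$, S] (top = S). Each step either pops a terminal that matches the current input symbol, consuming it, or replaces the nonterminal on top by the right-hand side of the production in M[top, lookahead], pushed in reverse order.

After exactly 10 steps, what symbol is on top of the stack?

G

      Stack        Input        Action
   1  $ S          e e e d f $  expand S -> G J J
   2  $ J J G      e e e d f $  expand G -> J e G
   3  $ J J G e J  e e e d f $  expand J -> epsilon
   4  $ J J G e    e e e d f $  match e
   5  $ J J G      e e d f $    expand G -> J e G
   6  $ J J G e J  e e d f $    expand J -> epsilon
   7  $ J J G e    e e d f $    match e
   8  $ J J G      e d f $      expand G -> J e G
   9  $ J J G e J  e d f $      expand J -> epsilon
  10  $ J J G e    e d f $      match e
Stack after step 10: $ J J G (top = G).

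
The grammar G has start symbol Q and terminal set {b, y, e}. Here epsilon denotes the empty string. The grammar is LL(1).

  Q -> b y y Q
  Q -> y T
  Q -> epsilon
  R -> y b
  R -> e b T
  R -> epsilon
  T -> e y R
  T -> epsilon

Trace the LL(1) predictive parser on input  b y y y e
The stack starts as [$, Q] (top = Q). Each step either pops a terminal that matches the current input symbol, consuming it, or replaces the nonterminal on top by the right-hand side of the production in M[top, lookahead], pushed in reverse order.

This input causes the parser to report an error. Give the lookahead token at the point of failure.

$

step 1: stack=$ Q  input=b y y y e $  — expand Q -> b y y Q
step 2: stack=$ Q y y b  input=b y y y e $  — match b
step 3: stack=$ Q y y  input=y y y e $  — match y
step 4: stack=$ Q y  input=y y e $  — match y
step 5: stack=$ Q  input=y e $  — expand Q -> y T
step 6: stack=$ T y  input=y e $  — match y
step 7: stack=$ T  input=e $  — expand T -> e y R
step 8: stack=$ R y e  input=e $  — match e
step 9: stack=$ R y  input=$  — error: top is terminal y but lookahead is $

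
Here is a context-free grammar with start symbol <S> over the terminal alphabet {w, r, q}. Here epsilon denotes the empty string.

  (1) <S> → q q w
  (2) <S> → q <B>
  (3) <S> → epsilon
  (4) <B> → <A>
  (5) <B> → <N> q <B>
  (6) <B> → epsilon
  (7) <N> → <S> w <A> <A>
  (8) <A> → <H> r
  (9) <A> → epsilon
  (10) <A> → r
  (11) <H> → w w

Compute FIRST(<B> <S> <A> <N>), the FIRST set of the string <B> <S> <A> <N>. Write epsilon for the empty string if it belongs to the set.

{q, r, w}

FIRST(<S>) = {epsilon, q}
FIRST(<H>) = {w}
FIRST(<N>) = {q, w}  (via <S> w <A> <A>)
FIRST(<A>) = {epsilon, r, w}  (via <H> r)
FIRST(<B>) = {epsilon, q, r, w}  (via <A>, <N> q <B>)
FIRST(<B> <S> <A> <N>): take FIRST of each symbol in turn, carrying on past any symbol whose FIRST contains epsilon; result {q, r, w}.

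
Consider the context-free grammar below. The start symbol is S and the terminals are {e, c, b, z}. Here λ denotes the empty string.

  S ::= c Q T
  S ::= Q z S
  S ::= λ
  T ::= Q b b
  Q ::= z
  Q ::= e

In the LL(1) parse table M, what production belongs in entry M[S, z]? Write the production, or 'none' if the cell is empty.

FIRST(Q): from Q::=z we get {z}; from Q::=e we get {e}. So FIRST(Q) = {e, z}.
FIRST(S): from S::=c Q T we get {c}; from S::=Q z S we get {e, z}; from S::=λ we get {λ}. So FIRST(S) = {λ, c, e, z}.
FIRST(T): from T::=Q b b we get {e, z}. So FIRST(T) = {e, z}.
FOLLOW(S) includes $ since S is the start symbol.
FOLLOW(S): in S::=Q z S, the suffix after S is empty (adds nothing new). Thus FOLLOW(S) = {$}.
For S ::= c Q T: FIRST(c Q T) = {c}, so it goes in M[S, t] for t ∈ {c}.
For S ::= Q z S: FIRST(Q z S) = {e, z}, so it goes in M[S, t] for t ∈ {e, z}.
For S ::= λ: FIRST(λ) = {λ}, so it goes in M[S, t] for t ∈ {}; since λ ∈ FIRST, also for every t ∈ FOLLOW(S) = {$}.

S ::= Q z S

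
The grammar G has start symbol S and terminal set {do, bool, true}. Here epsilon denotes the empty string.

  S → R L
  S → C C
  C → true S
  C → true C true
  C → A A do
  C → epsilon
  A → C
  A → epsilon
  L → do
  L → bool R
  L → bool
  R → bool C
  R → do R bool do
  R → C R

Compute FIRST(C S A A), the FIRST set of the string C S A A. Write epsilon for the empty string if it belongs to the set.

{epsilon, bool, do, true}

FIRST(L) = {bool, do}
FIRST(S) = {epsilon, bool, do, true}  (via R L, C C)
FIRST(C) = {epsilon, do, true}  (via A A do)
FIRST(A) = {epsilon, do, true}  (via C)
FIRST(R) = {bool, do, true}  (via C R)
FIRST(C S A A): take FIRST of each symbol in turn, carrying on past any symbol whose FIRST contains epsilon; result {epsilon, bool, do, true}.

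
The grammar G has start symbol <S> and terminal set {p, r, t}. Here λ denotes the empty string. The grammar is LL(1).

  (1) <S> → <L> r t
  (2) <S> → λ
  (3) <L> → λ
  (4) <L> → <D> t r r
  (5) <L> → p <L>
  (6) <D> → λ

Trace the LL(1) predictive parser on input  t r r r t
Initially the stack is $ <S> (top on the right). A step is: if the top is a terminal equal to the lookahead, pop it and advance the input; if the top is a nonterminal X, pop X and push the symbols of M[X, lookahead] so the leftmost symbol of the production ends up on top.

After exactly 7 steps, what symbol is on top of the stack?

t

step 1: stack=$ <S>  input=t r r r t $  — expand <S> → <L> r t
step 2: stack=$ t r <L>  input=t r r r t $  — expand <L> → <D> t r r
step 3: stack=$ t r r r t <D>  input=t r r r t $  — expand <D> → λ
step 4: stack=$ t r r r t  input=t r r r t $  — match t
step 5: stack=$ t r r r  input=r r r t $  — match r
step 6: stack=$ t r r  input=r r t $  — match r
step 7: stack=$ t r  input=r t $  — match r
Stack after step 7: $ t (top = t).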